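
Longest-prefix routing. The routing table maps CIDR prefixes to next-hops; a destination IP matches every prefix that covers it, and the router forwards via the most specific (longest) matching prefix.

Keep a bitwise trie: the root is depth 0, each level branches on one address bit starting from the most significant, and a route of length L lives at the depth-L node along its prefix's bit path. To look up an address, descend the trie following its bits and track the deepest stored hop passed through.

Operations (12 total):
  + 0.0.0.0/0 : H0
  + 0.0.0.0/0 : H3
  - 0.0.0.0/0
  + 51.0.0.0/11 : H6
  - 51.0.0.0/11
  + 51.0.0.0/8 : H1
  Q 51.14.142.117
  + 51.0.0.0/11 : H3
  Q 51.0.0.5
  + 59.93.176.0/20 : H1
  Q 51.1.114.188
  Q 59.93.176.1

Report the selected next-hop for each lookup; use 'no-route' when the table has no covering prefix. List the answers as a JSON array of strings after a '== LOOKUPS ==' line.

Trace:
  + 0.0.0.0/0 (H0) depth=0
  + 0.0.0.0/0 (H3) depth=0
  - 0.0.0.0/0 clear@0
  + 51.0.0.0/11 (H6) depth=11
  - 51.0.0.0/11 clear@11
  + 51.0.0.0/8 (H1) depth=8
  ? 51.14.142.117  path d0:-→d1:-→d2:-→d3:-→d4:-→d5:-→d6:-→d7:-→d8:H1→d9:-→d10:-→d11:-  best=H1
  + 51.0.0.0/11 (H3) depth=11
  ? 51.0.0.5  path d0:-→d1:-→d2:-→d3:-→d4:-→d5:-→d6:-→d7:-→d8:H1→d9:-→d10:-→d11:H3  best=H3
  + 59.93.176.0/20 (H1) depth=20
  ? 51.1.114.188  path d0:-→d1:-→d2:-→d3:-→d4:-→d5:-→d6:-→d7:-→d8:H1→d9:-→d10:-→d11:H3  best=H3
  ? 59.93.176.1  path d0:-→d1:-→d2:-→d3:-→d4:-→d5:-→d6:-→d7:-→d8:-→d9:-→d10:-→d11:-→d12:-→d13:-→d14:-→d15:-→d16:-→d17:-→d18:-→d19:-→d20:H1  best=H1

== LOOKUPS ==
["H1","H3","H3","H1"]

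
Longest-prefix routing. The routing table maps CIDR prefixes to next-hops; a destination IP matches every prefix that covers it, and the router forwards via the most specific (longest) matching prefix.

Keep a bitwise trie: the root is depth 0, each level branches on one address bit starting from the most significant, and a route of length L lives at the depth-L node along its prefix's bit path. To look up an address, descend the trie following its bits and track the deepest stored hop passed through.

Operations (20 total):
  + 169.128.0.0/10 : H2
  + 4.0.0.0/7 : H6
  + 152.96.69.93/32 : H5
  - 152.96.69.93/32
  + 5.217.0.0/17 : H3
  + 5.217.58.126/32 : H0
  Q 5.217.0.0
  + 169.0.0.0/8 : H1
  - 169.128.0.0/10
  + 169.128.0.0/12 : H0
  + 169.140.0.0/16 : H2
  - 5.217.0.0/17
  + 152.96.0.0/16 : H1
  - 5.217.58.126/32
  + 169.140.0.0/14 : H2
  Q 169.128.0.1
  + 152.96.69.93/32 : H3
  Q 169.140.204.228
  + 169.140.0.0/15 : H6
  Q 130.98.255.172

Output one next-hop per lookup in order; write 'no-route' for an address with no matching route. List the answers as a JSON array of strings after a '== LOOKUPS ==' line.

Trace:
  + 169.128.0.0/10 (H2) depth=10
  + 4.0.0.0/7 (H6) depth=7
  + 152.96.69.93/32 (H5) depth=32
  del 152.96.69.93/32 (clear depth 32)
  + 5.217.0.0/17 (H3) depth=17
  + 5.217.58.126/32 (H0) depth=32
  ? 5.217.0.0  path d0:-→d1:-→d2:-→d3:-→d4:-→d5:-→d6:-→d7:H6→d8:-→d9:-→d10:-→d11:-→d12:-→d13:-→d14:-→d15:-→d16:-→d17:H3→d18:-  best=H3
  + 169.0.0.0/8 (H1) depth=8
  del 169.128.0.0/10 (clear depth 10)
  + 169.128.0.0/12 (H0) depth=12
  + 169.140.0.0/16 (H2) depth=16
  del 5.217.0.0/17 (clear depth 17)
  + 152.96.0.0/16 (H1) depth=16
  del 5.217.58.126/32 (clear depth 32)
  + 169.140.0.0/14 (H2) depth=14
  ? 169.128.0.1  path d0:-→d1:-→d2:-→d3:-→d4:-→d5:-→d6:-→d7:-→d8:H1→d9:-→d10:-→d11:-→d12:H0  best=H0
  + 152.96.69.93/32 (H3) depth=32
  ? 169.140.204.228  path d0:-→d1:-→d2:-→d3:-→d4:-→d5:-→d6:-→d7:-→d8:H1→d9:-→d10:-→d11:-→d12:H0→d13:-→d14:H2→d15:-→d16:H2  best=H2
  + 169.140.0.0/15 (H6) depth=15
  ? 130.98.255.172  path d0:-→d1:-→d2:-→d3:-  best=no-route

== LOOKUPS ==
["H3","H0","H2","no-route"]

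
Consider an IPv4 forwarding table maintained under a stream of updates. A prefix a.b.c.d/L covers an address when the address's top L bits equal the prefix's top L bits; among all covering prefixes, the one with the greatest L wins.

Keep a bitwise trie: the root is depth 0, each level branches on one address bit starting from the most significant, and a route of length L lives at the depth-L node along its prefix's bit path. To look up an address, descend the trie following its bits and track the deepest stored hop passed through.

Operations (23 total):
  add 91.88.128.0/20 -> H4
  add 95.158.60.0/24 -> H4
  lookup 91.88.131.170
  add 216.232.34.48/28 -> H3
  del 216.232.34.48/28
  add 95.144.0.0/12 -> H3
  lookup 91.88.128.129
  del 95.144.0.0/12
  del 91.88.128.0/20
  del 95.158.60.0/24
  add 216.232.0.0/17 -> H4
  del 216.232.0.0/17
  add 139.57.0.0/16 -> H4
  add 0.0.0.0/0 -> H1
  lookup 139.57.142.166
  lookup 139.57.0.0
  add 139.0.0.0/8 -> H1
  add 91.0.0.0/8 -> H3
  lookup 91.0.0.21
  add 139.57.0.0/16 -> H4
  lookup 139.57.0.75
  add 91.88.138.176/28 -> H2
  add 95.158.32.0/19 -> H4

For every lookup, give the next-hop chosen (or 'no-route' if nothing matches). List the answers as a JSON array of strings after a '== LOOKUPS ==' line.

Apply in order:
  add 91.88.128.0/20 -> H4 at depth 20
  add 95.158.60.0/24 -> H4 at depth 24
  Q 91.88.131.170: descend 01011011010110001000 ; hops seen [H4] ; pick H4
  add 216.232.34.48/28 -> H3 at depth 28
  - 216.232.34.48/28 clear@28
  add 95.144.0.0/12 -> H3 at depth 12
  Q 91.88.128.129: descend 01011011010110001000 ; hops seen [H4] ; pick H4
  - 95.144.0.0/12 clear@12
  - 91.88.128.0/20 clear@20
  - 95.158.60.0/24 clear@24
  add 216.232.0.0/17 -> H4 at depth 17
  - 216.232.0.0/17 clear@17
  add 139.57.0.0/16 -> H4 at depth 16
  add 0.0.0.0/0 -> H1 at depth 0
  Q 139.57.142.166: descend 1000101100111001 ; hops seen [H1,H4] ; pick H4
  Q 139.57.0.0: descend 1000101100111001 ; hops seen [H1,H4] ; pick H4
  add 139.0.0.0/8 -> H1 at depth 8
  add 91.0.0.0/8 -> H3 at depth 8
  Q 91.0.0.21: descend 010110110 ; hops seen [H1,H3] ; pick H3
  add 139.57.0.0/16 -> H4 at depth 16
  Q 139.57.0.75: descend 1000101100111001 ; hops seen [H1,H1,H4] ; pick H4
  add 91.88.138.176/28 -> H2 at depth 28
  add 95.158.32.0/19 -> H4 at depth 19

== LOOKUPS ==
["H4","H4","H4","H4","H3","H4"]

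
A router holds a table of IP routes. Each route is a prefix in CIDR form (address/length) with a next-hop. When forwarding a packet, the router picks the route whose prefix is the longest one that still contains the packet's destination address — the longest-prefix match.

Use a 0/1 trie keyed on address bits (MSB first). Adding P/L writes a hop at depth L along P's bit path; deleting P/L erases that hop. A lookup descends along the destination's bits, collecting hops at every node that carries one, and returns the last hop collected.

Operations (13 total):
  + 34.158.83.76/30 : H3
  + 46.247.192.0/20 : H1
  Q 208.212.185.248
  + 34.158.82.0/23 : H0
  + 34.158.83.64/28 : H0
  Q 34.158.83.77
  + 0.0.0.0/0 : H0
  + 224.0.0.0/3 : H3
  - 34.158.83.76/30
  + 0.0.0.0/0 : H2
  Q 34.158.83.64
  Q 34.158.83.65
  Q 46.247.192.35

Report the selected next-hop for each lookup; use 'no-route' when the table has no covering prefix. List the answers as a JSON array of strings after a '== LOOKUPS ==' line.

Apply in order:
  add 34.158.83.76/30 -> H3 at depth 30
  add 46.247.192.0/20 -> H1 at depth 20
  Q 208.212.185.248: descend ε ; hops seen [∅] ; pick no-route
  add 34.158.82.0/23 -> H0 at depth 23
  add 34.158.83.64/28 -> H0 at depth 28
  Q 34.158.83.77: descend 001000101001111001010011010011 ; hops seen [H0,H0,H3] ; pick H3
  add 0.0.0.0/0 -> H0 at depth 0
  add 224.0.0.0/3 -> H3 at depth 3
  - 34.158.83.76/30 clear@30
  add 0.0.0.0/0 -> H2 at depth 0
  Q 34.158.83.64: descend 0010001010011110010100110100 ; hops seen [H2,H0,H0] ; pick H0
  Q 34.158.83.65: descend 0010001010011110010100110100 ; hops seen [H2,H0,H0] ; pick H0
  Q 46.247.192.35: descend 00101110111101111100 ; hops seen [H2,H1] ; pick H1

== LOOKUPS ==
["no-route","H3","H0","H0","H1"]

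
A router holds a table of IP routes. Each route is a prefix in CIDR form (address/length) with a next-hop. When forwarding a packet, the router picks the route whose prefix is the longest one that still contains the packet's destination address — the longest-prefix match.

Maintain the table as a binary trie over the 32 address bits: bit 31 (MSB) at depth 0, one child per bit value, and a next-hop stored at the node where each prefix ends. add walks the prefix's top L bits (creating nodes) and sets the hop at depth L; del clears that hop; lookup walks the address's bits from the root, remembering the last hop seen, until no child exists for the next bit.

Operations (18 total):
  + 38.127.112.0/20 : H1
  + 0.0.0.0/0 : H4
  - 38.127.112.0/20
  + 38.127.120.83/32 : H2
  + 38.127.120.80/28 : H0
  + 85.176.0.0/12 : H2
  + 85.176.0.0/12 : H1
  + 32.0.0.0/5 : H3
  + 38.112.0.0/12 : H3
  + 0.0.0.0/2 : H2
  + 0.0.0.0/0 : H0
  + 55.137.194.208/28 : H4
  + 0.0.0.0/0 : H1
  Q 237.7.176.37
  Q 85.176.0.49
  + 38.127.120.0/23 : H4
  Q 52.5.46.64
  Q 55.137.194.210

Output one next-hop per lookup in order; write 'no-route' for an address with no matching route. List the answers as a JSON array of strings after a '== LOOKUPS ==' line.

Process each operation:
  + 38.127.112.0/20 (H1) depth=20
  + 0.0.0.0/0 (H4) depth=0
  - 38.127.112.0/20 clear@20
  + 38.127.120.83/32 (H2) depth=32
  + 38.127.120.80/28 (H0) depth=28
  + 85.176.0.0/12 (H2) depth=12
  + 85.176.0.0/12 (H1) depth=12
  + 32.0.0.0/5 (H3) depth=5
  + 38.112.0.0/12 (H3) depth=12
  + 0.0.0.0/2 (H2) depth=2
  + 0.0.0.0/0 (H0) depth=0
  + 55.137.194.208/28 (H4) depth=28
  + 0.0.0.0/0 (H1) depth=0
  Q 237.7.176.37: descend ε ; hops seen [H1] ; pick H1
  Q 85.176.0.49: descend 010101011011 ; hops seen [H1,H1] ; pick H1
  + 38.127.120.0/23 (H4) depth=23
  Q 52.5.46.64: descend 001101 ; hops seen [H1,H2] ; pick H2
  Q 55.137.194.210: descend 0011011110001001110000101101 ; hops seen [H1,H2,H4] ; pick H4

== LOOKUPS ==
["H1","H1","H2","H4"]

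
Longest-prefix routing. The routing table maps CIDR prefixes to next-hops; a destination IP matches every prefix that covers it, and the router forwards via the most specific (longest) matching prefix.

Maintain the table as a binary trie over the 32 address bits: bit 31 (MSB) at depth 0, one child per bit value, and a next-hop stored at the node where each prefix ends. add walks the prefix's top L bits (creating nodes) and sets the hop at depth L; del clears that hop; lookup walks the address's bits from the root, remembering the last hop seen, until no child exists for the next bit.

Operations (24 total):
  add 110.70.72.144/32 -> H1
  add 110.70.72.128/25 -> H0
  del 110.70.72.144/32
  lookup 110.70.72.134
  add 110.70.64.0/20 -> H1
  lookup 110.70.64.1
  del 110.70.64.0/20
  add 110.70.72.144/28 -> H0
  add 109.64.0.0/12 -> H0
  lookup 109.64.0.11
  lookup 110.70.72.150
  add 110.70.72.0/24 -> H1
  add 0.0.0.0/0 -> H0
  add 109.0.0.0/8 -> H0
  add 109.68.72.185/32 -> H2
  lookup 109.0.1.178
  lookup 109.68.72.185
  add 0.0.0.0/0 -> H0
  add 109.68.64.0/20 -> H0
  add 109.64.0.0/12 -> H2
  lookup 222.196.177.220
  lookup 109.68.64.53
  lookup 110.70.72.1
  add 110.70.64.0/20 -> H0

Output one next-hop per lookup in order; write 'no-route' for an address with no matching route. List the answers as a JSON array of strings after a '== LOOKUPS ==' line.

Apply in order:
  + 110.70.72.144/32 (H1) depth=32
  + 110.70.72.128/25 (H0) depth=25
  del 110.70.72.144/32 (clear depth 32)
  Q 110.70.72.134: descend 011011100100011001001000100 ; hops seen [H0] ; pick H0
  + 110.70.64.0/20 (H1) depth=20
  Q 110.70.64.1: descend 01101110010001100100 ; hops seen [H1] ; pick H1
  del 110.70.64.0/20 (clear depth 20)
  + 110.70.72.144/28 (H0) depth=28
  + 109.64.0.0/12 (H0) depth=12
  Q 109.64.0.11: descend 011011010100 ; hops seen [H0] ; pick H0
  Q 110.70.72.150: descend 01101110010001100100100010010 ; hops seen [H0,H0] ; pick H0
  + 110.70.72.0/24 (H1) depth=24
  + 0.0.0.0/0 (H0) depth=0
  + 109.0.0.0/8 (H0) depth=8
  + 109.68.72.185/32 (H2) depth=32
  Q 109.0.1.178: descend 011011010 ; hops seen [H0,H0] ; pick H0
  Q 109.68.72.185: descend 01101101010001000100100010111001 ; hops seen [H0,H0,H0,H2] ; pick H2
  + 0.0.0.0/0 (H0) depth=0
  + 109.68.64.0/20 (H0) depth=20
  + 109.64.0.0/12 (H2) depth=12
  Q 222.196.177.220: descend ε ; hops seen [H0] ; pick H0
  Q 109.68.64.53: descend 01101101010001000100 ; hops seen [H0,H0,H2,H0] ; pick H0
  Q 110.70.72.1: descend 011011100100011001001000 ; hops seen [H0,H1] ; pick H1
  + 110.70.64.0/20 (H0) depth=20

== LOOKUPS ==
["H0","H1","H0","H0","H0","H2","H0","H0","H1"]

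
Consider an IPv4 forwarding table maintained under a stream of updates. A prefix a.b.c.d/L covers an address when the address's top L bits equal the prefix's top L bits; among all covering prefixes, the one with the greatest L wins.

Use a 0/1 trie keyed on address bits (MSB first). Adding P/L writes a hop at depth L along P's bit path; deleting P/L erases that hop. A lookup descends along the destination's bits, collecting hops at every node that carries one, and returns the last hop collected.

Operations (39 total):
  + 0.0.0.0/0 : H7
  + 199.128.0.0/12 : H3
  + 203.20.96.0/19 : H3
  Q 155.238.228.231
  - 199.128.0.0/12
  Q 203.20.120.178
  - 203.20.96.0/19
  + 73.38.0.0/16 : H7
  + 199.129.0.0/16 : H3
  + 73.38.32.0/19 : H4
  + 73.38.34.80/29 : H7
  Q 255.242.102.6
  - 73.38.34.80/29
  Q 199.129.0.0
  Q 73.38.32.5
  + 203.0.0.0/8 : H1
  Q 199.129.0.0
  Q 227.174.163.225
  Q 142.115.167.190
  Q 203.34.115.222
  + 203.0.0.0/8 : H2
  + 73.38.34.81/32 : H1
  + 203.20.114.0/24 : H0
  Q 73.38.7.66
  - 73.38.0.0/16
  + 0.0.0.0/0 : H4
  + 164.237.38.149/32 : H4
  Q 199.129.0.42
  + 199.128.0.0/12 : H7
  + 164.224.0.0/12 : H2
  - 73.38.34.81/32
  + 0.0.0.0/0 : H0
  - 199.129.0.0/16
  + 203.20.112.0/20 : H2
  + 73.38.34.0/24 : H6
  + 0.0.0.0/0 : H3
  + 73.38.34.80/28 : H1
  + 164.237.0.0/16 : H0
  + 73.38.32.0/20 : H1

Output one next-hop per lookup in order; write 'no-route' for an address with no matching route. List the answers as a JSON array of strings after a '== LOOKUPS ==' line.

Trace:
  add 0.0.0.0/0 -> H7 at depth 0
  add 199.128.0.0/12 -> H3 at depth 12
  add 203.20.96.0/19 -> H3 at depth 19
  lookup 155.238.228.231: bits 1 walk d0:H7→d1:- -> H7
  - 199.128.0.0/12 clear@12
  lookup 203.20.120.178: bits 1100101100010100011 walk d0:H7→d1:-→d2:-→d3:-→d4:-→d5:-→d6:-→d7:-→d8:-→d9:-→d10:-→d11:-→d12:-→d13:-→d14:-→d15:-→d16:-→d17:-→d18:-→d19:H3 -> H3
  - 203.20.96.0/19 clear@19
  add 73.38.0.0/16 -> H7 at depth 16
  add 199.129.0.0/16 -> H3 at depth 16
  add 73.38.32.0/19 -> H4 at depth 19
  add 73.38.34.80/29 -> H7 at depth 29
  lookup 255.242.102.6: bits 11 walk d0:H7→d1:-→d2:- -> H7
  - 73.38.34.80/29 clear@29
  lookup 199.129.0.0: bits 1100011110000001 walk d0:H7→d1:-→d2:-→d3:-→d4:-→d5:-→d6:-→d7:-→d8:-→d9:-→d10:-→d11:-→d12:-→d13:-→d14:-→d15:-→d16:H3 -> H3
  lookup 73.38.32.5: bits 0100100100100110001000 walk d0:H7→d1:-→d2:-→d3:-→d4:-→d5:-→d6:-→d7:-→d8:-→d9:-→d10:-→d11:-→d12:-→d13:-→d14:-→d15:-→d16:H7→d17:-→d18:-→d19:H4→d20:-→d21:-→d22:- -> H4
  add 203.0.0.0/8 -> H1 at depth 8
  lookup 199.129.0.0: bits 1100011110000001 walk d0:H7→d1:-→d2:-→d3:-→d4:-→d5:-→d6:-→d7:-→d8:-→d9:-→d10:-→d11:-→d12:-→d13:-→d14:-→d15:-→d16:H3 -> H3
  lookup 227.174.163.225: bits 11 walk d0:H7→d1:-→d2:- -> H7
  lookup 142.115.167.190: bits 1 walk d0:H7→d1:- -> H7
  lookup 203.34.115.222: bits 1100101100 walk d0:H7→d1:-→d2:-→d3:-→d4:-→d5:-→d6:-→d7:-→d8:H1→d9:-→d10:- -> H1
  add 203.0.0.0/8 -> H2 at depth 8
  add 73.38.34.81/32 -> H1 at depth 32
  add 203.20.114.0/24 -> H0 at depth 24
  lookup 73.38.7.66: bits 010010010010011000 walk d0:H7→d1:-→d2:-→d3:-→d4:-→d5:-→d6:-→d7:-→d8:-→d9:-→d10:-→d11:-→d12:-→d13:-→d14:-→d15:-→d16:H7→d17:-→d18:- -> H7
  - 73.38.0.0/16 clear@16
  add 0.0.0.0/0 -> H4 at depth 0
  add 164.237.38.149/32 -> H4 at depth 32
  lookup 199.129.0.42: bits 1100011110000001 walk d0:H4→d1:-→d2:-→d3:-→d4:-→d5:-→d6:-→d7:-→d8:-→d9:-→d10:-→d11:-→d12:-→d13:-→d14:-→d15:-→d16:H3 -> H3
  add 199.128.0.0/12 -> H7 at depth 12
  add 164.224.0.0/12 -> H2 at depth 12
  - 73.38.34.81/32 clear@32
  add 0.0.0.0/0 -> H0 at depth 0
  - 199.129.0.0/16 clear@16
  add 203.20.112.0/20 -> H2 at depth 20
  add 73.38.34.0/24 -> H6 at depth 24
  add 0.0.0.0/0 -> H3 at depth 0
  add 73.38.34.80/28 -> H1 at depth 28
  add 164.237.0.0/16 -> H0 at depth 16
  add 73.38.32.0/20 -> H1 at depth 20

== LOOKUPS ==
["H7","H3","H7","H3","H4","H3","H7","H7","H1","H7","H3"]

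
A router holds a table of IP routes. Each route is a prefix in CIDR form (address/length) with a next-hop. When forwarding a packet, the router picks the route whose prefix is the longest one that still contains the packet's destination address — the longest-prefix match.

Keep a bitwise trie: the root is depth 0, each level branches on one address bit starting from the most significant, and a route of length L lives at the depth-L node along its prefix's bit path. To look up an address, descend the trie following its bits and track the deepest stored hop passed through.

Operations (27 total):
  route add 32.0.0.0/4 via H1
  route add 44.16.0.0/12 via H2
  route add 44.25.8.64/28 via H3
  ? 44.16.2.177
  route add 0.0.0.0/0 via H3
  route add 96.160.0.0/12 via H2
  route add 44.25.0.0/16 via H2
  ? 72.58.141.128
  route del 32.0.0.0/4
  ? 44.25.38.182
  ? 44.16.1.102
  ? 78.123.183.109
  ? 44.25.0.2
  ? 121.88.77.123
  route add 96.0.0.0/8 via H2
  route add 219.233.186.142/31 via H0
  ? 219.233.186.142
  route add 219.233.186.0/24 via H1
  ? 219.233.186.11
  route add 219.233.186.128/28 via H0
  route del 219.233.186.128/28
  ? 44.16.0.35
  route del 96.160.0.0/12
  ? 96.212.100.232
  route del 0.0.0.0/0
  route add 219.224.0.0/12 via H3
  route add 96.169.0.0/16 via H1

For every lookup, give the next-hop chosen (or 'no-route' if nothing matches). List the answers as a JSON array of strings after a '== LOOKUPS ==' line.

Process each operation:
  + 32.0.0.0/4 (H1) depth=4
  + 44.16.0.0/12 (H2) depth=12
  + 44.25.8.64/28 (H3) depth=28
  Q 44.16.2.177: descend 001011000001 ; hops seen [H1,H2] ; pick H2
  + 0.0.0.0/0 (H3) depth=0
  + 96.160.0.0/12 (H2) depth=12
  + 44.25.0.0/16 (H2) depth=16
  Q 72.58.141.128: descend 01 ; hops seen [H3] ; pick H3
  del 32.0.0.0/4 (clear depth 4)
  Q 44.25.38.182: descend 001011000001100100 ; hops seen [H3,H2,H2] ; pick H2
  Q 44.16.1.102: descend 001011000001 ; hops seen [H3,H2] ; pick H2
  Q 78.123.183.109: descend 01 ; hops seen [H3] ; pick H3
  Q 44.25.0.2: descend 00101100000110010000 ; hops seen [H3,H2,H2] ; pick H2
  Q 121.88.77.123: descend 011 ; hops seen [H3] ; pick H3
  + 96.0.0.0/8 (H2) depth=8
  + 219.233.186.142/31 (H0) depth=31
  Q 219.233.186.142: descend 1101101111101001101110101000111 ; hops seen [H3,H0] ; pick H0
  + 219.233.186.0/24 (H1) depth=24
  Q 219.233.186.11: descend 110110111110100110111010 ; hops seen [H3,H1] ; pick H1
  + 219.233.186.128/28 (H0) depth=28
  del 219.233.186.128/28 (clear depth 28)
  Q 44.16.0.35: descend 001011000001 ; hops seen [H3,H2] ; pick H2
  del 96.160.0.0/12 (clear depth 12)
  Q 96.212.100.232: descend 011000001 ; hops seen [H3,H2] ; pick H2
  del 0.0.0.0/0 (clear depth 0)
  + 219.224.0.0/12 (H3) depth=12
  + 96.169.0.0/16 (H1) depth=16

== LOOKUPS ==
["H2","H3","H2","H2","H3","H2","H3","H0","H1","H2","H2"]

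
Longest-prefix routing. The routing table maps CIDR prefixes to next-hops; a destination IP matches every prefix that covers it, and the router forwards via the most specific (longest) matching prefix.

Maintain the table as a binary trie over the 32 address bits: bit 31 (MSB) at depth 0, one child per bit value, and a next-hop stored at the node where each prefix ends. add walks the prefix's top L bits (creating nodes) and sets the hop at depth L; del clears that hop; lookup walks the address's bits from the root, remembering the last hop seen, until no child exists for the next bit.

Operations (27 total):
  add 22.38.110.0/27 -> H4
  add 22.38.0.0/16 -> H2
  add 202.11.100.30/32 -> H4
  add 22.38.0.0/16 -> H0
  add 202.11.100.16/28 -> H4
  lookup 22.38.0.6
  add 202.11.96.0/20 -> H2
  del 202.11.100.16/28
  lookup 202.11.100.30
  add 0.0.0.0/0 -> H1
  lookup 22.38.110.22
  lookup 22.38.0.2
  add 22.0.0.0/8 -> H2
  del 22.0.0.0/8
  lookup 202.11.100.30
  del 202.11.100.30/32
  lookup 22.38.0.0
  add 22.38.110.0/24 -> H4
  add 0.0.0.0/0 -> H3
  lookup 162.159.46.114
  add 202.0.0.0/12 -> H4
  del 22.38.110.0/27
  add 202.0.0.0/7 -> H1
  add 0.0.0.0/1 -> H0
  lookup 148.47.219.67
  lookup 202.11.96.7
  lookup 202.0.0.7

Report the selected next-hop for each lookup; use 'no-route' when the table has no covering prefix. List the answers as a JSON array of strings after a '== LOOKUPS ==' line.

Process each operation:
  add 22.38.110.0/27 -> H4 at depth 27
  add 22.38.0.0/16 -> H2 at depth 16
  add 202.11.100.30/32 -> H4 at depth 32
  add 22.38.0.0/16 -> H0 at depth 16
  add 202.11.100.16/28 -> H4 at depth 28
  lookup 22.38.0.6: bits 00010110001001100 walk d0:-→d1:-→d2:-→d3:-→d4:-→d5:-→d6:-→d7:-→d8:-→d9:-→d10:-→d11:-→d12:-→d13:-→d14:-→d15:-→d16:H0→d17:- -> H0
  add 202.11.96.0/20 -> H2 at depth 20
  del 202.11.100.16/28 (clear depth 28)
  lookup 202.11.100.30: bits 11001010000010110110010000011110 walk d0:-→d1:-→d2:-→d3:-→d4:-→d5:-→d6:-→d7:-→d8:-→d9:-→d10:-→d11:-→d12:-→d13:-→d14:-→d15:-→d16:-→d17:-→d18:-→d19:-→d20:H2→d21:-→d22:-→d23:-→d24:-→d25:-→d26:-→d27:-→d28:-→d29:-→d30:-→d31:-→d32:H4 -> H4
  add 0.0.0.0/0 -> H1 at depth 0
  lookup 22.38.110.22: bits 000101100010011001101110000 walk d0:H1→d1:-→d2:-→d3:-→d4:-→d5:-→d6:-→d7:-→d8:-→d9:-→d10:-→d11:-→d12:-→d13:-→d14:-→d15:-→d16:H0→d17:-→d18:-→d19:-→d20:-→d21:-→d22:-→d23:-→d24:-→d25:-→d26:-→d27:H4 -> H4
  lookup 22.38.0.2: bits 00010110001001100 walk d0:H1→d1:-→d2:-→d3:-→d4:-→d5:-→d6:-→d7:-→d8:-→d9:-→d10:-→d11:-→d12:-→d13:-→d14:-→d15:-→d16:H0→d17:- -> H0
  add 22.0.0.0/8 -> H2 at depth 8
  del 22.0.0.0/8 (clear depth 8)
  lookup 202.11.100.30: bits 11001010000010110110010000011110 walk d0:H1→d1:-→d2:-→d3:-→d4:-→d5:-→d6:-→d7:-→d8:-→d9:-→d10:-→d11:-→d12:-→d13:-→d14:-→d15:-→d16:-→d17:-→d18:-→d19:-→d20:H2→d21:-→d22:-→d23:-→d24:-→d25:-→d26:-→d27:-→d28:-→d29:-→d30:-→d31:-→d32:H4 -> H4
  del 202.11.100.30/32 (clear depth 32)
  lookup 22.38.0.0: bits 00010110001001100 walk d0:H1→d1:-→d2:-→d3:-→d4:-→d5:-→d6:-→d7:-→d8:-→d9:-→d10:-→d11:-→d12:-→d13:-→d14:-→d15:-→d16:H0→d17:- -> H0
  add 22.38.110.0/24 -> H4 at depth 24
  add 0.0.0.0/0 -> H3 at depth 0
  lookup 162.159.46.114: bits 1 walk d0:H3→d1:- -> H3
  add 202.0.0.0/12 -> H4 at depth 12
  del 22.38.110.0/27 (clear depth 27)
  add 202.0.0.0/7 -> H1 at depth 7
  add 0.0.0.0/1 -> H0 at depth 1
  lookup 148.47.219.67: bits 1 walk d0:H3→d1:- -> H3
  lookup 202.11.96.7: bits 110010100000101101100 walk d0:H3→d1:-→d2:-→d3:-→d4:-→d5:-→d6:-→d7:H1→d8:-→d9:-→d10:-→d11:-→d12:H4→d13:-→d14:-→d15:-→d16:-→d17:-→d18:-→d19:-→d20:H2→d21:- -> H2
  lookup 202.0.0.7: bits 110010100000 walk d0:H3→d1:-→d2:-→d3:-→d4:-→d5:-→d6:-→d7:H1→d8:-→d9:-→d10:-→d11:-→d12:H4 -> H4

== LOOKUPS ==
["H0","H4","H4","H0","H4","H0","H3","H3","H2","H4"]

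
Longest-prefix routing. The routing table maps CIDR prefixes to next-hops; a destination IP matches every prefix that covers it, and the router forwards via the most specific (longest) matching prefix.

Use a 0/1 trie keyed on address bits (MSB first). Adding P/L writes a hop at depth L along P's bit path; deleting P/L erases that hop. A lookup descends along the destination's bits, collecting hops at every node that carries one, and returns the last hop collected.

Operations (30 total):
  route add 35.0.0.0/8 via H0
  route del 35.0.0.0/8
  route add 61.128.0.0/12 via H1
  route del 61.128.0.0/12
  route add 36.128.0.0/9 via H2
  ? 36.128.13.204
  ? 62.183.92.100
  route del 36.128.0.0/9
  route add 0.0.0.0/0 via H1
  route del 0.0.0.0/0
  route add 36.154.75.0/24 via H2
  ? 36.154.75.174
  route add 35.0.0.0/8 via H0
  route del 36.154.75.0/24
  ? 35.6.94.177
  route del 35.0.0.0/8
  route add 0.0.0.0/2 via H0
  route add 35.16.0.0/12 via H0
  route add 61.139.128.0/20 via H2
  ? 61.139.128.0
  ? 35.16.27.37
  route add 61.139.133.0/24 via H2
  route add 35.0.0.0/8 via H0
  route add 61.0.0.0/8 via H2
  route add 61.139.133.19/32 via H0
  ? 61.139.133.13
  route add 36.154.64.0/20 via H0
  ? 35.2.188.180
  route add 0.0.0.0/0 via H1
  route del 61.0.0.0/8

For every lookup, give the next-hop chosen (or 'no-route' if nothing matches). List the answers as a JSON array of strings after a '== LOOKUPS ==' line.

Apply in order:
  add 35.0.0.0/8 -> H0 at depth 8
  del 35.0.0.0/8 (clear depth 8)
  add 61.128.0.0/12 -> H1 at depth 12
  del 61.128.0.0/12 (clear depth 12)
  add 36.128.0.0/9 -> H2 at depth 9
  ? 36.128.13.204  path d0:-→d1:-→d2:-→d3:-→d4:-→d5:-→d6:-→d7:-→d8:-→d9:H2  best=H2
  ? 62.183.92.100  path d0:-→d1:-→d2:-→d3:-→d4:-→d5:-→d6:-  best=no-route
  del 36.128.0.0/9 (clear depth 9)
  add 0.0.0.0/0 -> H1 at depth 0
  del 0.0.0.0/0 (clear depth 0)
  add 36.154.75.0/24 -> H2 at depth 24
  ? 36.154.75.174  path d0:-→d1:-→d2:-→d3:-→d4:-→d5:-→d6:-→d7:-→d8:-→d9:-→d10:-→d11:-→d12:-→d13:-→d14:-→d15:-→d16:-→d17:-→d18:-→d19:-→d20:-→d21:-→d22:-→d23:-→d24:H2  best=H2
  add 35.0.0.0/8 -> H0 at depth 8
  del 36.154.75.0/24 (clear depth 24)
  ? 35.6.94.177  path d0:-→d1:-→d2:-→d3:-→d4:-→d5:-→d6:-→d7:-→d8:H0  best=H0
  del 35.0.0.0/8 (clear depth 8)
  add 0.0.0.0/2 -> H0 at depth 2
  add 35.16.0.0/12 -> H0 at depth 12
  add 61.139.128.0/20 -> H2 at depth 20
  ? 61.139.128.0  path d0:-→d1:-→d2:H0→d3:-→d4:-→d5:-→d6:-→d7:-→d8:-→d9:-→d10:-→d11:-→d12:-→d13:-→d14:-→d15:-→d16:-→d17:-→d18:-→d19:-→d20:H2  best=H2
  ? 35.16.27.37  path d0:-→d1:-→d2:H0→d3:-→d4:-→d5:-→d6:-→d7:-→d8:-→d9:-→d10:-→d11:-→d12:H0  best=H0
  add 61.139.133.0/24 -> H2 at depth 24
  add 35.0.0.0/8 -> H0 at depth 8
  add 61.0.0.0/8 -> H2 at depth 8
  add 61.139.133.19/32 -> H0 at depth 32
  ? 61.139.133.13  path d0:-→d1:-→d2:H0→d3:-→d4:-→d5:-→d6:-→d7:-→d8:H2→d9:-→d10:-→d11:-→d12:-→d13:-→d14:-→d15:-→d16:-→d17:-→d18:-→d19:-→d20:H2→d21:-→d22:-→d23:-→d24:H2→d25:-→d26:-→d27:-  best=H2
  add 36.154.64.0/20 -> H0 at depth 20
  ? 35.2.188.180  path d0:-→d1:-→d2:H0→d3:-→d4:-→d5:-→d6:-→d7:-→d8:H0→d9:-→d10:-→d11:-  best=H0
  add 0.0.0.0/0 -> H1 at depth 0
  del 61.0.0.0/8 (clear depth 8)

== LOOKUPS ==
["H2","no-route","H2","H0","H2","H0","H2","H0"]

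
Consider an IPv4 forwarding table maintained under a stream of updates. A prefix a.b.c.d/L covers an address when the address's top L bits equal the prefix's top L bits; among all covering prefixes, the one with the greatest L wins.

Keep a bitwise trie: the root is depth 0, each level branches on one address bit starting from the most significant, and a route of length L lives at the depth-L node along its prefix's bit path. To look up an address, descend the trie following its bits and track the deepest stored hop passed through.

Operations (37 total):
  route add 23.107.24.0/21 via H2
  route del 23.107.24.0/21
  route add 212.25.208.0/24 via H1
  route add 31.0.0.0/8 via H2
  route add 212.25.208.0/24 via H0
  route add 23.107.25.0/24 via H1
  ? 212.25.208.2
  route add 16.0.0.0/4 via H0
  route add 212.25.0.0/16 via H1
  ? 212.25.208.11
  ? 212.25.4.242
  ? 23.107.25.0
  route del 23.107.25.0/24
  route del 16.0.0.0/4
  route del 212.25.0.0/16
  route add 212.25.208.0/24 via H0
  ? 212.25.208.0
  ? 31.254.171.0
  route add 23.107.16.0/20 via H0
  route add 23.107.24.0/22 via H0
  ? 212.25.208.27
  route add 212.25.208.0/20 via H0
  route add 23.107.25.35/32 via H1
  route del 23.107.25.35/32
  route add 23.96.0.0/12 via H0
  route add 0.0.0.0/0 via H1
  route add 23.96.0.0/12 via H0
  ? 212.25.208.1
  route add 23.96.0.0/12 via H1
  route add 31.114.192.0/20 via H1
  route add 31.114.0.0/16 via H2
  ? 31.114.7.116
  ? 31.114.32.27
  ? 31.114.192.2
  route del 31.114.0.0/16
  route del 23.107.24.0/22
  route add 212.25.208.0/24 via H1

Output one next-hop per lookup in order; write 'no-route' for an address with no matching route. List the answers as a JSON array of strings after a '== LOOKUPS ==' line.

Process each operation:
  add 23.107.24.0/21 -> H2 at depth 21
  del 23.107.24.0/21 (clear depth 21)
  add 212.25.208.0/24 -> H1 at depth 24
  add 31.0.0.0/8 -> H2 at depth 8
  add 212.25.208.0/24 -> H0 at depth 24
  add 23.107.25.0/24 -> H1 at depth 24
  lookup 212.25.208.2: bits 110101000001100111010000 walk d0:-→d1:-→d2:-→d3:-→d4:-→d5:-→d6:-→d7:-→d8:-→d9:-→d10:-→d11:-→d12:-→d13:-→d14:-→d15:-→d16:-→d17:-→d18:-→d19:-→d20:-→d21:-→d22:-→d23:-→d24:H0 -> H0
  add 16.0.0.0/4 -> H0 at depth 4
  add 212.25.0.0/16 -> H1 at depth 16
  lookup 212.25.208.11: bits 110101000001100111010000 walk d0:-→d1:-→d2:-→d3:-→d4:-→d5:-→d6:-→d7:-→d8:-→d9:-→d10:-→d11:-→d12:-→d13:-→d14:-→d15:-→d16:H1→d17:-→d18:-→d19:-→d20:-→d21:-→d22:-→d23:-→d24:H0 -> H0
  lookup 212.25.4.242: bits 1101010000011001 walk d0:-→d1:-→d2:-→d3:-→d4:-→d5:-→d6:-→d7:-→d8:-→d9:-→d10:-→d11:-→d12:-→d13:-→d14:-→d15:-→d16:H1 -> H1
  lookup 23.107.25.0: bits 000101110110101100011001 walk d0:-→d1:-→d2:-→d3:-→d4:H0→d5:-→d6:-→d7:-→d8:-→d9:-→d10:-→d11:-→d12:-→d13:-→d14:-→d15:-→d16:-→d17:-→d18:-→d19:-→d20:-→d21:-→d22:-→d23:-→d24:H1 -> H1
  del 23.107.25.0/24 (clear depth 24)
  del 16.0.0.0/4 (clear depth 4)
  del 212.25.0.0/16 (clear depth 16)
  add 212.25.208.0/24 -> H0 at depth 24
  lookup 212.25.208.0: bits 110101000001100111010000 walk d0:-→d1:-→d2:-→d3:-→d4:-→d5:-→d6:-→d7:-→d8:-→d9:-→d10:-→d11:-→d12:-→d13:-→d14:-→d15:-→d16:-→d17:-→d18:-→d19:-→d20:-→d21:-→d22:-→d23:-→d24:H0 -> H0
  lookup 31.254.171.0: bits 00011111 walk d0:-→d1:-→d2:-→d3:-→d4:-→d5:-→d6:-→d7:-→d8:H2 -> H2
  add 23.107.16.0/20 -> H0 at depth 20
  add 23.107.24.0/22 -> H0 at depth 22
  lookup 212.25.208.27: bits 110101000001100111010000 walk d0:-→d1:-→d2:-→d3:-→d4:-→d5:-→d6:-→d7:-→d8:-→d9:-→d10:-→d11:-→d12:-→d13:-→d14:-→d15:-→d16:-→d17:-→d18:-→d19:-→d20:-→d21:-→d22:-→d23:-→d24:H0 -> H0
  add 212.25.208.0/20 -> H0 at depth 20
  add 23.107.25.35/32 -> H1 at depth 32
  del 23.107.25.35/32 (clear depth 32)
  add 23.96.0.0/12 -> H0 at depth 12
  add 0.0.0.0/0 -> H1 at depth 0
  add 23.96.0.0/12 -> H0 at depth 12
  lookup 212.25.208.1: bits 110101000001100111010000 walk d0:H1→d1:-→d2:-→d3:-→d4:-→d5:-→d6:-→d7:-→d8:-→d9:-→d10:-→d11:-→d12:-→d13:-→d14:-→d15:-→d16:-→d17:-→d18:-→d19:-→d20:H0→d21:-→d22:-→d23:-→d24:H0 -> H0
  add 23.96.0.0/12 -> H1 at depth 12
  add 31.114.192.0/20 -> H1 at depth 20
  add 31.114.0.0/16 -> H2 at depth 16
  lookup 31.114.7.116: bits 0001111101110010 walk d0:H1→d1:-→d2:-→d3:-→d4:-→d5:-→d6:-→d7:-→d8:H2→d9:-→d10:-→d11:-→d12:-→d13:-→d14:-→d15:-→d16:H2 -> H2
  lookup 31.114.32.27: bits 0001111101110010 walk d0:H1→d1:-→d2:-→d3:-→d4:-→d5:-→d6:-→d7:-→d8:H2→d9:-→d10:-→d11:-→d12:-→d13:-→d14:-→d15:-→d16:H2 -> H2
  lookup 31.114.192.2: bits 00011111011100101100 walk d0:H1→d1:-→d2:-→d3:-→d4:-→d5:-→d6:-→d7:-→d8:H2→d9:-→d10:-→d11:-→d12:-→d13:-→d14:-→d15:-→d16:H2→d17:-→d18:-→d19:-→d20:H1 -> H1
  del 31.114.0.0/16 (clear depth 16)
  del 23.107.24.0/22 (clear depth 22)
  add 212.25.208.0/24 -> H1 at depth 24

== LOOKUPS ==
["H0","H0","H1","H1","H0","H2","H0","H0","H2","H2","H1"]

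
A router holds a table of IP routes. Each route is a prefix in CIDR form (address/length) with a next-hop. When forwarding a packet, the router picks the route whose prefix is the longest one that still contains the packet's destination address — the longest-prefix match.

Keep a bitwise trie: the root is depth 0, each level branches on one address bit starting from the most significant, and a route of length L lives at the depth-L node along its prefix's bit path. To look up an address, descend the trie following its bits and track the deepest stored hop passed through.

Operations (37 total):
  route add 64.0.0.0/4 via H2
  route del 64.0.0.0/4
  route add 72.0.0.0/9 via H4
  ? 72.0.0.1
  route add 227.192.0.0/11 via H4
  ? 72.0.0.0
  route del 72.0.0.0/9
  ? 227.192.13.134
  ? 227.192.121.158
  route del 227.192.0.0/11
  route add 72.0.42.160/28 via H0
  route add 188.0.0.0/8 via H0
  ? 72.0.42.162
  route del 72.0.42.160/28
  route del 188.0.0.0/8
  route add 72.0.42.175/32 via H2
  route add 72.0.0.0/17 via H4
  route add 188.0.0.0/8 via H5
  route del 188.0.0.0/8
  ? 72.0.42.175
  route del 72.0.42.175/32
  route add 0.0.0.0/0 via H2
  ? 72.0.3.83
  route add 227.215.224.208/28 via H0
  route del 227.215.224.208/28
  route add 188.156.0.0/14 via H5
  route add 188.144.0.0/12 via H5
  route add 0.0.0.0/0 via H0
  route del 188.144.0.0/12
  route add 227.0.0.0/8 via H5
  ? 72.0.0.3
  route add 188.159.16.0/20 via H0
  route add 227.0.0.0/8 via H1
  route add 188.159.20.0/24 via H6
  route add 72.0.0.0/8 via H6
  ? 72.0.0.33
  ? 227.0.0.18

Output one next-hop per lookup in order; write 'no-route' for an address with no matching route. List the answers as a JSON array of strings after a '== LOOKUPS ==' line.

Process each operation:
  + 64.0.0.0/4 (H2) depth=4
  del 64.0.0.0/4 (clear depth 4)
  + 72.0.0.0/9 (H4) depth=9
  ? 72.0.0.1  path d0:-→d1:-→d2:-→d3:-→d4:-→d5:-→d6:-→d7:-→d8:-→d9:H4  best=H4
  + 227.192.0.0/11 (H4) depth=11
  ? 72.0.0.0  path d0:-→d1:-→d2:-→d3:-→d4:-→d5:-→d6:-→d7:-→d8:-→d9:H4  best=H4
  del 72.0.0.0/9 (clear depth 9)
  ? 227.192.13.134  path d0:-→d1:-→d2:-→d3:-→d4:-→d5:-→d6:-→d7:-→d8:-→d9:-→d10:-→d11:H4  best=H4
  ? 227.192.121.158  path d0:-→d1:-→d2:-→d3:-→d4:-→d5:-→d6:-→d7:-→d8:-→d9:-→d10:-→d11:H4  best=H4
  del 227.192.0.0/11 (clear depth 11)
  + 72.0.42.160/28 (H0) depth=28
  + 188.0.0.0/8 (H0) depth=8
  ? 72.0.42.162  path d0:-→d1:-→d2:-→d3:-→d4:-→d5:-→d6:-→d7:-→d8:-→d9:-→d10:-→d11:-→d12:-→d13:-→d14:-→d15:-→d16:-→d17:-→d18:-→d19:-→d20:-→d21:-→d22:-→d23:-→d24:-→d25:-→d26:-→d27:-→d28:H0  best=H0
  del 72.0.42.160/28 (clear depth 28)
  del 188.0.0.0/8 (clear depth 8)
  + 72.0.42.175/32 (H2) depth=32
  + 72.0.0.0/17 (H4) depth=17
  + 188.0.0.0/8 (H5) depth=8
  del 188.0.0.0/8 (clear depth 8)
  ? 72.0.42.175  path d0:-→d1:-→d2:-→d3:-→d4:-→d5:-→d6:-→d7:-→d8:-→d9:-→d10:-→d11:-→d12:-→d13:-→d14:-→d15:-→d16:-→d17:H4→d18:-→d19:-→d20:-→d21:-→d22:-→d23:-→d24:-→d25:-→d26:-→d27:-→d28:-→d29:-→d30:-→d31:-→d32:H2  best=H2
  del 72.0.42.175/32 (clear depth 32)
  + 0.0.0.0/0 (H2) depth=0
  ? 72.0.3.83  path d0:H2→d1:-→d2:-→d3:-→d4:-→d5:-→d6:-→d7:-→d8:-→d9:-→d10:-→d11:-→d12:-→d13:-→d14:-→d15:-→d16:-→d17:H4→d18:-  best=H4
  + 227.215.224.208/28 (H0) depth=28
  del 227.215.224.208/28 (clear depth 28)
  + 188.156.0.0/14 (H5) depth=14
  + 188.144.0.0/12 (H5) depth=12
  + 0.0.0.0/0 (H0) depth=0
  del 188.144.0.0/12 (clear depth 12)
  + 227.0.0.0/8 (H5) depth=8
  ? 72.0.0.3  path d0:H0→d1:-→d2:-→d3:-→d4:-→d5:-→d6:-→d7:-→d8:-→d9:-→d10:-→d11:-→d12:-→d13:-→d14:-→d15:-→d16:-→d17:H4→d18:-  best=H4
  + 188.159.16.0/20 (H0) depth=20
  + 227.0.0.0/8 (H1) depth=8
  + 188.159.20.0/24 (H6) depth=24
  + 72.0.0.0/8 (H6) depth=8
  ? 72.0.0.33  path d0:H0→d1:-→d2:-→d3:-→d4:-→d5:-→d6:-→d7:-→d8:H6→d9:-→d10:-→d11:-→d12:-→d13:-→d14:-→d15:-→d16:-→d17:H4→d18:-  best=H4
  ? 227.0.0.18  path d0:H0→d1:-→d2:-→d3:-→d4:-→d5:-→d6:-→d7:-→d8:H1  best=H1

== LOOKUPS ==
["H4","H4","H4","H4","H0","H2","H4","H4","H4","H1"]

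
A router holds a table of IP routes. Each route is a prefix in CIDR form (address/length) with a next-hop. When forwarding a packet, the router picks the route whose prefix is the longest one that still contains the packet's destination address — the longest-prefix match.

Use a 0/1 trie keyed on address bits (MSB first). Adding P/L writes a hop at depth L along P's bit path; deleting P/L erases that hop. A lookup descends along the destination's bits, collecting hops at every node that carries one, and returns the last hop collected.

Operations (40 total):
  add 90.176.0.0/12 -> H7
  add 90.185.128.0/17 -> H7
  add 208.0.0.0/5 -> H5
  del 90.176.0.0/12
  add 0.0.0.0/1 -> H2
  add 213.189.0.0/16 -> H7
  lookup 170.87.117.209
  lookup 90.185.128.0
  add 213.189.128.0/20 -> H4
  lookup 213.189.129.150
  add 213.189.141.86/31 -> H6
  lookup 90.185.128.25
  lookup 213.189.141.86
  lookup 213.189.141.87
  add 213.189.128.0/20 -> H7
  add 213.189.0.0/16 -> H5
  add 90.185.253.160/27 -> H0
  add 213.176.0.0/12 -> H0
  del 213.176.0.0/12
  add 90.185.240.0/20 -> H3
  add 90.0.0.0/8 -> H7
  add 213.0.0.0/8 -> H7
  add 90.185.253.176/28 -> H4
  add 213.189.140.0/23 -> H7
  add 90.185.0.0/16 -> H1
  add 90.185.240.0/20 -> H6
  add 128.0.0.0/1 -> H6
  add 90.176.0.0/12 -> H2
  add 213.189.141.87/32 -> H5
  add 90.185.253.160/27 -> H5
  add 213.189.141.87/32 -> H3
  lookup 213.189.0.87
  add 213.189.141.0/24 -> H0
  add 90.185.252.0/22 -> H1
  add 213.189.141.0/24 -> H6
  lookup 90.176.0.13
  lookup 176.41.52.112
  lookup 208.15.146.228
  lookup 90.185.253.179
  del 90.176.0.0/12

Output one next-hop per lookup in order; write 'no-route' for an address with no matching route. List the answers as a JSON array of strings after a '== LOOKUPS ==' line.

Trace:
  + 90.176.0.0/12 (H7) depth=12
  + 90.185.128.0/17 (H7) depth=17
  + 208.0.0.0/5 (H5) depth=5
  del 90.176.0.0/12 (clear depth 12)
  + 0.0.0.0/1 (H2) depth=1
  + 213.189.0.0/16 (H7) depth=16
  lookup 170.87.117.209: bits 1 walk d0:-→d1:- -> no-route
  lookup 90.185.128.0: bits 01011010101110011 walk d0:-→d1:H2→d2:-→d3:-→d4:-→d5:-→d6:-→d7:-→d8:-→d9:-→d10:-→d11:-→d12:-→d13:-→d14:-→d15:-→d16:-→d17:H7 -> H7
  + 213.189.128.0/20 (H4) depth=20
  lookup 213.189.129.150: bits 11010101101111011000 walk d0:-→d1:-→d2:-→d3:-→d4:-→d5:H5→d6:-→d7:-→d8:-→d9:-→d10:-→d11:-→d12:-→d13:-→d14:-→d15:-→d16:H7→d17:-→d18:-→d19:-→d20:H4 -> H4
  + 213.189.141.86/31 (H6) depth=31
  lookup 90.185.128.25: bits 01011010101110011 walk d0:-→d1:H2→d2:-→d3:-→d4:-→d5:-→d6:-→d7:-→d8:-→d9:-→d10:-→d11:-→d12:-→d13:-→d14:-→d15:-→d16:-→d17:H7 -> H7
  lookup 213.189.141.86: bits 1101010110111101100011010101011 walk d0:-→d1:-→d2:-→d3:-→d4:-→d5:H5→d6:-→d7:-→d8:-→d9:-→d10:-→d11:-→d12:-→d13:-→d14:-→d15:-→d16:H7→d17:-→d18:-→d19:-→d20:H4→d21:-→d22:-→d23:-→d24:-→d25:-→d26:-→d27:-→d28:-→d29:-→d30:-→d31:H6 -> H6
  lookup 213.189.141.87: bits 1101010110111101100011010101011 walk d0:-→d1:-→d2:-→d3:-→d4:-→d5:H5→d6:-→d7:-→d8:-→d9:-→d10:-→d11:-→d12:-→d13:-→d14:-→d15:-→d16:H7→d17:-→d18:-→d19:-→d20:H4→d21:-→d22:-→d23:-→d24:-→d25:-→d26:-→d27:-→d28:-→d29:-→d30:-→d31:H6 -> H6
  + 213.189.128.0/20 (H7) depth=20
  + 213.189.0.0/16 (H5) depth=16
  + 90.185.253.160/27 (H0) depth=27
  + 213.176.0.0/12 (H0) depth=12
  del 213.176.0.0/12 (clear depth 12)
  + 90.185.240.0/20 (H3) depth=20
  + 90.0.0.0/8 (H7) depth=8
  + 213.0.0.0/8 (H7) depth=8
  + 90.185.253.176/28 (H4) depth=28
  + 213.189.140.0/23 (H7) depth=23
  + 90.185.0.0/16 (H1) depth=16
  + 90.185.240.0/20 (H6) depth=20
  + 128.0.0.0/1 (H6) depth=1
  + 90.176.0.0/12 (H2) depth=12
  + 213.189.141.87/32 (H5) depth=32
  + 90.185.253.160/27 (H5) depth=27
  + 213.189.141.87/32 (H3) depth=32
  lookup 213.189.0.87: bits 1101010110111101 walk d0:-→d1:H6→d2:-→d3:-→d4:-→d5:H5→d6:-→d7:-→d8:H7→d9:-→d10:-→d11:-→d12:-→d13:-→d14:-→d15:-→d16:H5 -> H5
  + 213.189.141.0/24 (H0) depth=24
  + 90.185.252.0/22 (H1) depth=22
  + 213.189.141.0/24 (H6) depth=24
  lookup 90.176.0.13: bits 010110101011 walk d0:-→d1:H2→d2:-→d3:-→d4:-→d5:-→d6:-→d7:-→d8:H7→d9:-→d10:-→d11:-→d12:H2 -> H2
  lookup 176.41.52.112: bits 1 walk d0:-→d1:H6 -> H6
  lookup 208.15.146.228: bits 11010 walk d0:-→d1:H6→d2:-→d3:-→d4:-→d5:H5 -> H5
  lookup 90.185.253.179: bits 0101101010111001111111011011 walk d0:-→d1:H2→d2:-→d3:-→d4:-→d5:-→d6:-→d7:-→d8:H7→d9:-→d10:-→d11:-→d12:H2→d13:-→d14:-→d15:-→d16:H1→d17:H7→d18:-→d19:-→d20:H6→d21:-→d22:H1→d23:-→d24:-→d25:-→d26:-→d27:H5→d28:H4 -> H4
  del 90.176.0.0/12 (clear depth 12)

== LOOKUPS ==
["no-route","H7","H4","H7","H6","H6","H5","H2","H6","H5","H4"]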